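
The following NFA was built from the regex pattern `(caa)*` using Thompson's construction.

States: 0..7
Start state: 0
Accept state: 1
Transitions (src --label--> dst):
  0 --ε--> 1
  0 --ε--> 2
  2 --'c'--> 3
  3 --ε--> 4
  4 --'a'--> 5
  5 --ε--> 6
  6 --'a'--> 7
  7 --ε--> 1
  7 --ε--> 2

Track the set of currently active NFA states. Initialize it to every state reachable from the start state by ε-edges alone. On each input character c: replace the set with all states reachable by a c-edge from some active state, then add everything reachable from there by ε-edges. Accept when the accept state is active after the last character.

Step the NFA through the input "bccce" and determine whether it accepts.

initial (ε-close {0}): {0,1,2}
'b' @ 1: {}  — dead — no transitions
rest 'ccce' ignored (set empty)
end set {} — state 1 not in

Answer: REJECT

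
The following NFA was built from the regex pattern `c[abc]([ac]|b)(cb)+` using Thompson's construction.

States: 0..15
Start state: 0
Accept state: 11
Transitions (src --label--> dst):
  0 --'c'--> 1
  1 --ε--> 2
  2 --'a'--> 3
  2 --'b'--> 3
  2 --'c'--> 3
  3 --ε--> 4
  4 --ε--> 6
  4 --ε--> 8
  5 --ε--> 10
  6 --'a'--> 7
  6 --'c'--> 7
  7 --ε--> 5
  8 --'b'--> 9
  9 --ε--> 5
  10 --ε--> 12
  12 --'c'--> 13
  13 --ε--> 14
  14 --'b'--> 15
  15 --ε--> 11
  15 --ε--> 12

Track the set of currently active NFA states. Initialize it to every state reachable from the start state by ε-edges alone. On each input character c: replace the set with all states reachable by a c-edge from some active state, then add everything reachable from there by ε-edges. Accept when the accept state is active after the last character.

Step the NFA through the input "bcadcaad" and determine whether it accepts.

Answer: REJECT

Steps:
start: ε-closure({0}) = {0}
'b' @ 1: {}  — dead — no transitions
rest 'cadcaad' ignored (set empty)
end set {} — state 11 not in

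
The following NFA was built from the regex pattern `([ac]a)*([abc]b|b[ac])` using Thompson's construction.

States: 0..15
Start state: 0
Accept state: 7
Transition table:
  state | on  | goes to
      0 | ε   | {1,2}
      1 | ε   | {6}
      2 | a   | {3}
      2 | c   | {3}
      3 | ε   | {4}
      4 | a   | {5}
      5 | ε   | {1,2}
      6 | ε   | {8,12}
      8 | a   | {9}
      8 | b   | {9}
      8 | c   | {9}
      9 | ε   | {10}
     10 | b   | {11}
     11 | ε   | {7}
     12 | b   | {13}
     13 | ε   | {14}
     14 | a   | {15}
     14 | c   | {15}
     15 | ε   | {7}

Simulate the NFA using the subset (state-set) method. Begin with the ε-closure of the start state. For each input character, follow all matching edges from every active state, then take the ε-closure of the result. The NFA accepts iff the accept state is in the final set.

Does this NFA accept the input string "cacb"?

start: ε-closure({0}) = {0,1,2,6,8,12}
'c' @ 1: {3,4,9,10}
'a' @ 2: {1,2,5,6,8,12}
'c' @ 3: {3,4,9,10}
'b' @ 4: {7,11}  ✓accept
after full input: {7,11}  (accept=7 in)

Answer: ACCEPT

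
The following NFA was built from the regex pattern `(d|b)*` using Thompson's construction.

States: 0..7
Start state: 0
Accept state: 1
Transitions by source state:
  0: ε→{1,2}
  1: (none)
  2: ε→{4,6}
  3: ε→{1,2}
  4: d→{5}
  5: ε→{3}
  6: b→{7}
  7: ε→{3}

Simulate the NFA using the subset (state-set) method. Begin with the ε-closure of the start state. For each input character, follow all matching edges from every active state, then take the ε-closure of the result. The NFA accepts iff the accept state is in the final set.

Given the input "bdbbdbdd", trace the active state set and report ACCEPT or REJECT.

Answer: ACCEPT

Trace:
S₀ = ε-closure({0}) = {0,1,2,4,6}
'b' @ 1: {1,2,3,4,6,7}  (accept∈set)
'd' @ 2: {1,2,3,4,5,6}  (accept∈set)
'b' @ 3: {1,2,3,4,6,7}  (accept∈set)
'b' @ 4: {1,2,3,4,6,7}  (accept∈set)
'd' @ 5: {1,2,3,4,5,6}  (accept∈set)
'b' @ 6: {1,2,3,4,6,7}  (accept∈set)
'd' @ 7: {1,2,3,4,5,6}  (accept∈set)
'd' @ 8: {1,2,3,4,5,6}  (accept∈set)
after full input: {1,2,3,4,5,6}  (accept=1 in)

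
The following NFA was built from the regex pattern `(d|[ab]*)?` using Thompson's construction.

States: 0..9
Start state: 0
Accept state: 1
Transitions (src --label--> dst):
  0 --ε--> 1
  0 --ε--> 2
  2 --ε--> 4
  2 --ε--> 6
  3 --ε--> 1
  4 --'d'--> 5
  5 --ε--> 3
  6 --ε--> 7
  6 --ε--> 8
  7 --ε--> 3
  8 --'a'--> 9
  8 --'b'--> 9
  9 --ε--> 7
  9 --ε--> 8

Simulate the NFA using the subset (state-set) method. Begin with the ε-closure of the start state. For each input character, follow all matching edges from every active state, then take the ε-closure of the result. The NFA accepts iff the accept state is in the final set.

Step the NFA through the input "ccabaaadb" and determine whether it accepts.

initial (ε-close {0}): {0,1,2,3,4,6,7,8}
'c' @ 1: {}  — state set empty
rest 'cabaaadb' ignored (set empty)
final: {}; accept 1 not in set

Answer: REJECT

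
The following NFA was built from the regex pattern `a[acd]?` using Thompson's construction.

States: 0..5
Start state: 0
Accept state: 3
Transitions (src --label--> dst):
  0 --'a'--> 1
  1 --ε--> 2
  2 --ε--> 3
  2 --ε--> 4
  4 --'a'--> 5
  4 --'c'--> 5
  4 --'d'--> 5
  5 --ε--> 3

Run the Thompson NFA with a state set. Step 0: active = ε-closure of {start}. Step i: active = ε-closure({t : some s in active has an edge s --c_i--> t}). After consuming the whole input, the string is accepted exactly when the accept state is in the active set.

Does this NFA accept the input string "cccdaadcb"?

initial (ε-close {0}): {0}
'c' @ 1: {}  — state set empty
rest 'ccdaadcb' ignored (set empty)
after full input: {}  (accept=3 not in)

Answer: REJECT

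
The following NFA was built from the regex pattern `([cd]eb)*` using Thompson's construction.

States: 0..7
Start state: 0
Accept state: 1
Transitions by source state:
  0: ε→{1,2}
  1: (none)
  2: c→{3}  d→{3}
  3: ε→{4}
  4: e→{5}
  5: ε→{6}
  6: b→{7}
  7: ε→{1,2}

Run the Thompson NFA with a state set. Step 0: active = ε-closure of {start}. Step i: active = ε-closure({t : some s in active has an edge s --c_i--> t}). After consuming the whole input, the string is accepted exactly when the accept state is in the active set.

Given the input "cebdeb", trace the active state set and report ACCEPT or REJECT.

Answer: ACCEPT

Steps:
initial (ε-close {0}): {0,1,2}
'c' @ 1: {3,4}
'e' @ 2: {5,6}
'b' @ 3: {1,2,7}  (accept∈set)
'd' @ 4: {3,4}
'e' @ 5: {5,6}
'b' @ 6: {1,2,7}  (accept∈set)
after full input: {1,2,7}  (accept=1 in)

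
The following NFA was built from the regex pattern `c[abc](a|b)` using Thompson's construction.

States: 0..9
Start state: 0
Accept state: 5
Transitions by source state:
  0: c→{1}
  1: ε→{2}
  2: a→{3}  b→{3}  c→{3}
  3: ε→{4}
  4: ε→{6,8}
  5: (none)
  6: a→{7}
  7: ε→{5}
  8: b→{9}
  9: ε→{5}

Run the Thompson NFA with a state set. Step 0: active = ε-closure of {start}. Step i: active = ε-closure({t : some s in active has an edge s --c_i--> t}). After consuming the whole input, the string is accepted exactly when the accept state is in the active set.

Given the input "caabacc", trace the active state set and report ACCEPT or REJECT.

Answer: REJECT

Derivation:
S₀ = ε-closure({0}) = {0}
'c' @ 1: {1,2}
'a' @ 2: {3,4,6,8}
'a' @ 3: {5,7}  [accepting]
'b' @ 4: {}  — dead — no transitions
rest 'acc' ignored (set empty)
final: {}; accept 5 not in set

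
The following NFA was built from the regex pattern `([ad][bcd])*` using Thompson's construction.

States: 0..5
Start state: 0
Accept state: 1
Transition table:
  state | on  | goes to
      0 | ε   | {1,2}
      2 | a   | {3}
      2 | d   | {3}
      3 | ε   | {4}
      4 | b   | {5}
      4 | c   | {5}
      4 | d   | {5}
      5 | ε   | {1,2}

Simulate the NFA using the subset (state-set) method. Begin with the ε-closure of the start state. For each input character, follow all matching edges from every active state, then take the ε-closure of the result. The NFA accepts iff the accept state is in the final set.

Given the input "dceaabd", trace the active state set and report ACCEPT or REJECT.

S₀ = ε-closure({0}) = {0,1,2}
'd' @ 1: {3,4}
'c' @ 2: {1,2,5}  [accepting]
'e' @ 3: {}  — no active states
rest 'aabd' ignored (set empty)
final: {}; accept 1 not in set

Answer: REJECT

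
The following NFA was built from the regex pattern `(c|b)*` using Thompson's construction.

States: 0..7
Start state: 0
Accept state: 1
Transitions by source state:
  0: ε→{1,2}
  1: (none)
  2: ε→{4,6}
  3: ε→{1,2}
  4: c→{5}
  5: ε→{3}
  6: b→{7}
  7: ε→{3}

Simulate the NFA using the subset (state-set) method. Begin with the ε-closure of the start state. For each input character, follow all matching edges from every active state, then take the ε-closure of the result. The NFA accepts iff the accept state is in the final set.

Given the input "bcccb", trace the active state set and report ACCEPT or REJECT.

Answer: ACCEPT

Derivation:
S₀ = ε-closure({0}) = {0,1,2,4,6}
'b' @ 1: {1,2,3,4,6,7}  (accept∈set)
'c' @ 2: {1,2,3,4,5,6}  (accept∈set)
'c' @ 3: {1,2,3,4,5,6}  (accept∈set)
'c' @ 4: {1,2,3,4,5,6}  (accept∈set)
'b' @ 5: {1,2,3,4,6,7}  (accept∈set)
final: {1,2,3,4,6,7}; accept 1 in set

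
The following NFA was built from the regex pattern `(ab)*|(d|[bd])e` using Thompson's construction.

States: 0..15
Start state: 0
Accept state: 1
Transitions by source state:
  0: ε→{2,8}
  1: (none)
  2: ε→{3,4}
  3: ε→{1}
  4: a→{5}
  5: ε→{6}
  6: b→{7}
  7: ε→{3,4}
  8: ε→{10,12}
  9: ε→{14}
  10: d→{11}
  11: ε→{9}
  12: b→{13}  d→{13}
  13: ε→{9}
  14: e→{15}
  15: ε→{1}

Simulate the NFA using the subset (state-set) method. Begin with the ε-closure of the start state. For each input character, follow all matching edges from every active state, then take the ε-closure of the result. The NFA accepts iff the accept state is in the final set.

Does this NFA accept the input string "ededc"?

Answer: REJECT

Steps:
S₀ = ε-closure({0}) = {0,1,2,3,4,8,10,12}
'e' @ 1: {}  — no active states
rest 'dedc' ignored (set empty)
after full input: {}  (accept=1 not in)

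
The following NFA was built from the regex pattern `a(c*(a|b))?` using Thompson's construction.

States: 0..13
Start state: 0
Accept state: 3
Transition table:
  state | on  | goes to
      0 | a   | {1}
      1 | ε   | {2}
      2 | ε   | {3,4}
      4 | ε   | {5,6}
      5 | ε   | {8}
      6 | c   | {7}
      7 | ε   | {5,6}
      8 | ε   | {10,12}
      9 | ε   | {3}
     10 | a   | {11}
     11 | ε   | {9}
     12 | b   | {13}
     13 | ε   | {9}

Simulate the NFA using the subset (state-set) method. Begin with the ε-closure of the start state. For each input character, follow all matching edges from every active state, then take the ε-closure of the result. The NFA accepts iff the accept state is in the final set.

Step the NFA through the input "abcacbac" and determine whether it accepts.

S₀ = ε-closure({0}) = {0}
'a' @ 1: {1,2,3,4,5,6,8,10,12}  ✓accept
'b' @ 2: {3,9,13}  ✓accept
'c' @ 3: {}  — state set empty
rest 'acbac' ignored (set empty)
after full input: {}  (accept=3 not in)

Answer: REJECT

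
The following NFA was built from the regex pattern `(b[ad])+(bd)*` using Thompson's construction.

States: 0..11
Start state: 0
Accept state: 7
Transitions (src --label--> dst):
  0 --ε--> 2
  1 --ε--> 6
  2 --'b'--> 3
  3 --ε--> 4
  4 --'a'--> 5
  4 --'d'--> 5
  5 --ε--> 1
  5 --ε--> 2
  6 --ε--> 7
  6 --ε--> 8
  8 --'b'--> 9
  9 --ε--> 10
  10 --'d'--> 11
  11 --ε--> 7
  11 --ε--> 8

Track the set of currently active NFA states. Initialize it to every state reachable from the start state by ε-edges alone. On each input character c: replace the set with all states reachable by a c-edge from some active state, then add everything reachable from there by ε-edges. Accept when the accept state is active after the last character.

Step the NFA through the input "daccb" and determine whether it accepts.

Answer: REJECT

Trace:
S₀ = ε-closure({0}) = {0,2}
'd' @ 1: {}  — no active states
rest 'accb' ignored (set empty)
after full input: {}  (accept=7 not in)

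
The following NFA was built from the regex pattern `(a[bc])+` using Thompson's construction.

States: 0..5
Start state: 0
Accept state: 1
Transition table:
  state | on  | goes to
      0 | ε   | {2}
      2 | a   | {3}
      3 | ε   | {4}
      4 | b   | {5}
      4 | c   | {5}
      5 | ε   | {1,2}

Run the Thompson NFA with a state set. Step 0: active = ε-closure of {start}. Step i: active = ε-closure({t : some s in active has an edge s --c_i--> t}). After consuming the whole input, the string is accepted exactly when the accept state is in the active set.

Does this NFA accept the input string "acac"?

S₀ = ε-closure({0}) = {0,2}
'a' @ 1: {3,4}
'c' @ 2: {1,2,5}  [accepting]
'a' @ 3: {3,4}
'c' @ 4: {1,2,5}  [accepting]
end set {1,2,5} — state 1 in

Answer: ACCEPT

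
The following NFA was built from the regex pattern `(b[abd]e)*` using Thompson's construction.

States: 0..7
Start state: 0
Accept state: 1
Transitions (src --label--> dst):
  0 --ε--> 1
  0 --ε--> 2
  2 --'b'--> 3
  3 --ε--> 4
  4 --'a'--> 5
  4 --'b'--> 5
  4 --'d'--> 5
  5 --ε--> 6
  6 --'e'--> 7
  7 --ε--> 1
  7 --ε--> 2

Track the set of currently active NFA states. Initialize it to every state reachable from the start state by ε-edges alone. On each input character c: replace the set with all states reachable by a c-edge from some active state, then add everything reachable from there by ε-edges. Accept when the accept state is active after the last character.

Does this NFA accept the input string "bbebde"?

Answer: ACCEPT

Trace:
initial (ε-close {0}): {0,1,2}
'b' @ 1: {3,4}
'b' @ 2: {5,6}
'e' @ 3: {1,2,7}  [accepting]
'b' @ 4: {3,4}
'd' @ 5: {5,6}
'e' @ 6: {1,2,7}  [accepting]
end set {1,2,7} — state 1 in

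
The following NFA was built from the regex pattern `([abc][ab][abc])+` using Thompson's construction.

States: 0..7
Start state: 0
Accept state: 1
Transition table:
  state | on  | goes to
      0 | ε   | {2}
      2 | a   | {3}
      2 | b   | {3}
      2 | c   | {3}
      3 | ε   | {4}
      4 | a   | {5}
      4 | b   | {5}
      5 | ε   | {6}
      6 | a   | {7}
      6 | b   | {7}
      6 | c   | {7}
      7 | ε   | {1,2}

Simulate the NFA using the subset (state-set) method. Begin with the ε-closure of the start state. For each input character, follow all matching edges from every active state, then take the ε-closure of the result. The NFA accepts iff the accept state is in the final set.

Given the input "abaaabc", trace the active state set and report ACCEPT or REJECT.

initial (ε-close {0}): {0,2}
'a' @ 1: {3,4}
'b' @ 2: {5,6}
'a' @ 3: {1,2,7}  ✓accept
'a' @ 4: {3,4}
'a' @ 5: {5,6}
'b' @ 6: {1,2,7}  ✓accept
'c' @ 7: {3,4}
after full input: {3,4}  (accept=1 not in)

Answer: REJECT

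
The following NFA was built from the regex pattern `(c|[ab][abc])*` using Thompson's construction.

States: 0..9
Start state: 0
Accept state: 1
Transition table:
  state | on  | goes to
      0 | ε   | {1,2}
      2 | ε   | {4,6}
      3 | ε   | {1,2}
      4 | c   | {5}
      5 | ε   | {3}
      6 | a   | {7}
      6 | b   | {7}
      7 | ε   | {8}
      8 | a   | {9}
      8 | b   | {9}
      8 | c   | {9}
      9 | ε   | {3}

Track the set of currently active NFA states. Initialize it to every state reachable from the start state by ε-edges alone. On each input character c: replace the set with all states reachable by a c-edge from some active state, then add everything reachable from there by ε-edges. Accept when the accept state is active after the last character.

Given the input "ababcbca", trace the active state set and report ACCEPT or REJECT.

S₀ = ε-closure({0}) = {0,1,2,4,6}
'a' @ 1: {7,8}
'b' @ 2: {1,2,3,4,6,9}  ✓accept
'a' @ 3: {7,8}
'b' @ 4: {1,2,3,4,6,9}  ✓accept
'c' @ 5: {1,2,3,4,5,6}  ✓accept
'b' @ 6: {7,8}
'c' @ 7: {1,2,3,4,6,9}  ✓accept
'a' @ 8: {7,8}
final: {7,8}; accept 1 not in set

Answer: REJECT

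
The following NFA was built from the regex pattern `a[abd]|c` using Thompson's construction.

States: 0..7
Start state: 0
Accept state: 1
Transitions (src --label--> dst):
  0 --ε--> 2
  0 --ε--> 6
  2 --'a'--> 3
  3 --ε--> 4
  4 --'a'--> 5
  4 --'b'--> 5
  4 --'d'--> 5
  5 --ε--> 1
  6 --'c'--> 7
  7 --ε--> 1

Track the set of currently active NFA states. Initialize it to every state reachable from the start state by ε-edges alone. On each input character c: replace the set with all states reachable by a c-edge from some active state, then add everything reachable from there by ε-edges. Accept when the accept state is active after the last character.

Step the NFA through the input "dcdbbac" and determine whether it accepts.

initial (ε-close {0}): {0,2,6}
'd' @ 1: {}  — state set empty
rest 'cdbbac' ignored (set empty)
after full input: {}  (accept=1 not in)

Answer: REJECT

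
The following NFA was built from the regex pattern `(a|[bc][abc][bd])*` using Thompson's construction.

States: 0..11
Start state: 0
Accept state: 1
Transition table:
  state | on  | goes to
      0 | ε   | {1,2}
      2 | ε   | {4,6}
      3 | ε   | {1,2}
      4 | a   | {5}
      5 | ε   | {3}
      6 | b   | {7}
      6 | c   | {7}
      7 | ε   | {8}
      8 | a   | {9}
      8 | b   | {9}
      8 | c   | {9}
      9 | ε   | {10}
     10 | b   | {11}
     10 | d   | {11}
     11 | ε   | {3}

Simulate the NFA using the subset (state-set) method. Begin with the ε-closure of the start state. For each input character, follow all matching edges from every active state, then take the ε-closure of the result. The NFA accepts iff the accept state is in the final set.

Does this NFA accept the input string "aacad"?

Answer: ACCEPT

Derivation:
initial (ε-close {0}): {0,1,2,4,6}
'a' @ 1: {1,2,3,4,5,6}  ✓accept
'a' @ 2: {1,2,3,4,5,6}  ✓accept
'c' @ 3: {7,8}
'a' @ 4: {9,10}
'd' @ 5: {1,2,3,4,6,11}  ✓accept
after full input: {1,2,3,4,6,11}  (accept=1 in)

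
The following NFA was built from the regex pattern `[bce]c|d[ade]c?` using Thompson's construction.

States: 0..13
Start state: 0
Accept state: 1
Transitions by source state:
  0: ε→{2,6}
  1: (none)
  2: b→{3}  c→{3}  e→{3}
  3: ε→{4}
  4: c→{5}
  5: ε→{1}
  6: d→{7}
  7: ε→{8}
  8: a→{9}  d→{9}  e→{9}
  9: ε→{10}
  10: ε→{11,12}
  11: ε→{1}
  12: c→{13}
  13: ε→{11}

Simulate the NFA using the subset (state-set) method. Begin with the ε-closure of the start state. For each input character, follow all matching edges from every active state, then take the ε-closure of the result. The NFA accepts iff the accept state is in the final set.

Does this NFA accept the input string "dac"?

initial (ε-close {0}): {0,2,6}
'd' @ 1: {7,8}
'a' @ 2: {1,9,10,11,12}  ✓accept
'c' @ 3: {1,11,13}  ✓accept
final: {1,11,13}; accept 1 in set

Answer: ACCEPT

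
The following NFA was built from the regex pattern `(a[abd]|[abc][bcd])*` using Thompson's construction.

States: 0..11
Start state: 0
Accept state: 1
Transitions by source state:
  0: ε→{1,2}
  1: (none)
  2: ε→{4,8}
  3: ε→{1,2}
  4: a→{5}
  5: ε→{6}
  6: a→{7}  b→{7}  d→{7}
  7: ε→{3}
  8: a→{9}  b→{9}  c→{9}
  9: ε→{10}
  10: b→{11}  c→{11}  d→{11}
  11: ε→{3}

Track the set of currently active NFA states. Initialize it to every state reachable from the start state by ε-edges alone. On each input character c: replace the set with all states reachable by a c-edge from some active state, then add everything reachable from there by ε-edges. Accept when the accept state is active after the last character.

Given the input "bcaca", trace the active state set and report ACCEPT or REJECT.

Answer: REJECT

Derivation:
initial (ε-close {0}): {0,1,2,4,8}
'b' @ 1: {9,10}
'c' @ 2: {1,2,3,4,8,11}  ✓accept
'a' @ 3: {5,6,9,10}
'c' @ 4: {1,2,3,4,8,11}  ✓accept
'a' @ 5: {5,6,9,10}
final: {5,6,9,10}; accept 1 not in set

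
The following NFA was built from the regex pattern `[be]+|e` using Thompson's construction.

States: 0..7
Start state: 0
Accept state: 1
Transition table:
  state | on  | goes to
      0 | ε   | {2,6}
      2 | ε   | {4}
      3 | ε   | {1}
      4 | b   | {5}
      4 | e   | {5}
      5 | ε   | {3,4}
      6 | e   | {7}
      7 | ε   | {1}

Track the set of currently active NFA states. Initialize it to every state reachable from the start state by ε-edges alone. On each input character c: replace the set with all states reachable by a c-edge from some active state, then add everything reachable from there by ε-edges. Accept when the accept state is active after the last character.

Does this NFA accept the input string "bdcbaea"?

initial (ε-close {0}): {0,2,4,6}
'b' @ 1: {1,3,4,5}  (accept∈set)
'd' @ 2: {}  — state set empty
rest 'cbaea' ignored (set empty)
final: {}; accept 1 not in set

Answer: REJECT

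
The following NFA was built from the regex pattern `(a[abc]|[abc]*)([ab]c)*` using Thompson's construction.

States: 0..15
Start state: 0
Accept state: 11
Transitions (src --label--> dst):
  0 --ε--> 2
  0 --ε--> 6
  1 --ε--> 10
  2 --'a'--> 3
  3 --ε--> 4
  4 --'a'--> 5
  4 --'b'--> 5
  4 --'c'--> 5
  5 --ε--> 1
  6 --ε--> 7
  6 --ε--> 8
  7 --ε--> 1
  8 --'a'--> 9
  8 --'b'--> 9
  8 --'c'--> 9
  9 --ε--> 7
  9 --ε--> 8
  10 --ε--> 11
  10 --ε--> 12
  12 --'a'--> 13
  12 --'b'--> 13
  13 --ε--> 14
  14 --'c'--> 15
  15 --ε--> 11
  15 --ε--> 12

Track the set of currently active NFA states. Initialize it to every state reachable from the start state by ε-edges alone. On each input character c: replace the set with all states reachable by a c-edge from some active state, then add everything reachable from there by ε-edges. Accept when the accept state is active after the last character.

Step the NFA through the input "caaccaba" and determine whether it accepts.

start: ε-closure({0}) = {0,1,2,6,7,8,10,11,12}
'c' @ 1: {1,7,8,9,10,11,12}  ✓accept
'a' @ 2: {1,7,8,9,10,11,12,13,14}  ✓accept
'a' @ 3: {1,7,8,9,10,11,12,13,14}  ✓accept
'c' @ 4: {1,7,8,9,10,11,12,15}  ✓accept
'c' @ 5: {1,7,8,9,10,11,12}  ✓accept
'a' @ 6: {1,7,8,9,10,11,12,13,14}  ✓accept
'b' @ 7: {1,7,8,9,10,11,12,13,14}  ✓accept
'a' @ 8: {1,7,8,9,10,11,12,13,14}  ✓accept
final: {1,7,8,9,10,11,12,13,14}; accept 11 in set

Answer: ACCEPT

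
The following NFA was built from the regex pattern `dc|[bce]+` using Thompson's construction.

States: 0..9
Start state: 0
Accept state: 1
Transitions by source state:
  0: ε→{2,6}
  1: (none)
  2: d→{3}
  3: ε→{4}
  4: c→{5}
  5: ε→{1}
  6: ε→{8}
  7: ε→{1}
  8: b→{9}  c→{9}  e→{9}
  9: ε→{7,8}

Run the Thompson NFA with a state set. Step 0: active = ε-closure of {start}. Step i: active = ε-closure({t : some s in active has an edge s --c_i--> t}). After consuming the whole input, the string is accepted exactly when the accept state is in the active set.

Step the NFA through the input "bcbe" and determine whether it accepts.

initial (ε-close {0}): {0,2,6,8}
'b' @ 1: {1,7,8,9}  (accept∈set)
'c' @ 2: {1,7,8,9}  (accept∈set)
'b' @ 3: {1,7,8,9}  (accept∈set)
'e' @ 4: {1,7,8,9}  (accept∈set)
final: {1,7,8,9}; accept 1 in set

Answer: ACCEPT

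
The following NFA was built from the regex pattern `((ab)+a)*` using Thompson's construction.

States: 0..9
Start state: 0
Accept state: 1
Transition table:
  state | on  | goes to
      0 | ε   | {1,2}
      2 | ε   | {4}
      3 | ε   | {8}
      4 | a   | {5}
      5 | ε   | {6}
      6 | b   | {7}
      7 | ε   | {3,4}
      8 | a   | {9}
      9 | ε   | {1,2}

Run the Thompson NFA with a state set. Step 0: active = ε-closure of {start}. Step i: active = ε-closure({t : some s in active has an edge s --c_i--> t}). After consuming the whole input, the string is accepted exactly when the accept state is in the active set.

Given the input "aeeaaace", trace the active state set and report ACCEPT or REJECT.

initial (ε-close {0}): {0,1,2,4}
'a' @ 1: {5,6}
'e' @ 2: {}  — dead — no transitions
rest 'eaaace' ignored (set empty)
after full input: {}  (accept=1 not in)

Answer: REJECT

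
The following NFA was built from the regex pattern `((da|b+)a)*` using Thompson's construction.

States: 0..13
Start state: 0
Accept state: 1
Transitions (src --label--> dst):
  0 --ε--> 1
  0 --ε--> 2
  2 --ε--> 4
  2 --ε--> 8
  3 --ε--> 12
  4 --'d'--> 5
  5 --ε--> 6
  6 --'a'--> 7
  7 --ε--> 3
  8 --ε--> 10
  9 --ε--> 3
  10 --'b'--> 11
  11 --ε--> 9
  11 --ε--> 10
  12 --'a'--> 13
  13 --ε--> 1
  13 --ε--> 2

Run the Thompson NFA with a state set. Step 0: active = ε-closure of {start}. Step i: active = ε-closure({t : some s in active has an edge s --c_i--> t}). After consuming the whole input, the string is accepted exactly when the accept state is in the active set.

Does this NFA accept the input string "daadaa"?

start: ε-closure({0}) = {0,1,2,4,8,10}
'd' @ 1: {5,6}
'a' @ 2: {3,7,12}
'a' @ 3: {1,2,4,8,10,13}  (accept∈set)
'd' @ 4: {5,6}
'a' @ 5: {3,7,12}
'a' @ 6: {1,2,4,8,10,13}  (accept∈set)
final: {1,2,4,8,10,13}; accept 1 in set

Answer: ACCEPT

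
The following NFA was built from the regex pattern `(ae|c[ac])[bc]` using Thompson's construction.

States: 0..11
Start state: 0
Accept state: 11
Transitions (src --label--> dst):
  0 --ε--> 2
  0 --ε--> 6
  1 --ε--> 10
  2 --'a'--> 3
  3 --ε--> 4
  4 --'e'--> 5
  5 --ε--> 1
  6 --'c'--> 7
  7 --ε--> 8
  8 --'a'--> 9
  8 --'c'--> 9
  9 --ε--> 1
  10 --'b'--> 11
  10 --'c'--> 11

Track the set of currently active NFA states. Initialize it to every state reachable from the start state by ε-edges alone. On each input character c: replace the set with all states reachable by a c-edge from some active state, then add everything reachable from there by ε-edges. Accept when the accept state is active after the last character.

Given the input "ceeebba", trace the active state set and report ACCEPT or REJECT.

Answer: REJECT

Steps:
start: ε-closure({0}) = {0,2,6}
'c' @ 1: {7,8}
'e' @ 2: {}  — no active states
rest 'eebba' ignored (set empty)
final: {}; accept 11 not in set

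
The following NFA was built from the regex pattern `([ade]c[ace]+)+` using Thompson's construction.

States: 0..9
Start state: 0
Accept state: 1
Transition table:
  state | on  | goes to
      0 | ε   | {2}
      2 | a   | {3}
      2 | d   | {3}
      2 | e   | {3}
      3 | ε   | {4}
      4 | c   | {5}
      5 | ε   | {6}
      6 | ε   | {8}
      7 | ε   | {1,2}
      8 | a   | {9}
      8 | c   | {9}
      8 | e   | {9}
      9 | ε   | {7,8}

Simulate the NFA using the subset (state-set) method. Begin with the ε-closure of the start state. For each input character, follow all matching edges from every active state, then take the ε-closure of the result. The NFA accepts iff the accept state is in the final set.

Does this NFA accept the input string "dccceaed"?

initial (ε-close {0}): {0,2}
'd' @ 1: {3,4}
'c' @ 2: {5,6,8}
'c' @ 3: {1,2,7,8,9}  [accepting]
'c' @ 4: {1,2,7,8,9}  [accepting]
'e' @ 5: {1,2,3,4,7,8,9}  [accepting]
'a' @ 6: {1,2,3,4,7,8,9}  [accepting]
'e' @ 7: {1,2,3,4,7,8,9}  [accepting]
'd' @ 8: {3,4}
final: {3,4}; accept 1 not in set

Answer: REJECT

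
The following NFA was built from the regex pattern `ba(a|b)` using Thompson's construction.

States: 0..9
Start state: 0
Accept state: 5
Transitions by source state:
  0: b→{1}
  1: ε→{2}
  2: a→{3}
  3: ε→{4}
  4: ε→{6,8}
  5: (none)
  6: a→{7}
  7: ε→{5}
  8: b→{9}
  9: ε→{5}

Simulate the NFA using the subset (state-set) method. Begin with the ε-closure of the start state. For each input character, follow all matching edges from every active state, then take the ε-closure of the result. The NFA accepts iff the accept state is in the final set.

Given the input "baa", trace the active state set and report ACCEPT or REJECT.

start: ε-closure({0}) = {0}
'b' @ 1: {1,2}
'a' @ 2: {3,4,6,8}
'a' @ 3: {5,7}  ✓accept
end set {5,7} — state 5 in

Answer: ACCEPT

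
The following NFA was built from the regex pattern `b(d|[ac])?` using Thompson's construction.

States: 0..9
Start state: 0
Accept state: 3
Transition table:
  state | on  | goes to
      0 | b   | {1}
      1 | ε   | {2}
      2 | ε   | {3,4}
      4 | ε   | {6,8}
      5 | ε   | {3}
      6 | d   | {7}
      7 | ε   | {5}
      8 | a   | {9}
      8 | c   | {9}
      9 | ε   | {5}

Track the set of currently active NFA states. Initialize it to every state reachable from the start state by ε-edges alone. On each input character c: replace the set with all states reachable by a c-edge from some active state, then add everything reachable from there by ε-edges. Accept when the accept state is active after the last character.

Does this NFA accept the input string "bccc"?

initial (ε-close {0}): {0}
'b' @ 1: {1,2,3,4,6,8}  (accept∈set)
'c' @ 2: {3,5,9}  (accept∈set)
'c' @ 3: {}  — state set empty
rest 'c' ignored (set empty)
final: {}; accept 3 not in set

Answer: REJECT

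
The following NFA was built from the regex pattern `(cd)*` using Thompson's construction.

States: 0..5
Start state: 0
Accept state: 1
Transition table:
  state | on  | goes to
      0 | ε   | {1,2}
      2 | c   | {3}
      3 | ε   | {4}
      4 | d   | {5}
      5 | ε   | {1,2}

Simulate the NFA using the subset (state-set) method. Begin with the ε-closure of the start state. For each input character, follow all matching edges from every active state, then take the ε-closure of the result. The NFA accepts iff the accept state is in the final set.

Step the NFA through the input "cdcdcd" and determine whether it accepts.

Answer: ACCEPT

Derivation:
S₀ = ε-closure({0}) = {0,1,2}
'c' @ 1: {3,4}
'd' @ 2: {1,2,5}  [accepting]
'c' @ 3: {3,4}
'd' @ 4: {1,2,5}  [accepting]
'c' @ 5: {3,4}
'd' @ 6: {1,2,5}  [accepting]
after full input: {1,2,5}  (accept=1 in)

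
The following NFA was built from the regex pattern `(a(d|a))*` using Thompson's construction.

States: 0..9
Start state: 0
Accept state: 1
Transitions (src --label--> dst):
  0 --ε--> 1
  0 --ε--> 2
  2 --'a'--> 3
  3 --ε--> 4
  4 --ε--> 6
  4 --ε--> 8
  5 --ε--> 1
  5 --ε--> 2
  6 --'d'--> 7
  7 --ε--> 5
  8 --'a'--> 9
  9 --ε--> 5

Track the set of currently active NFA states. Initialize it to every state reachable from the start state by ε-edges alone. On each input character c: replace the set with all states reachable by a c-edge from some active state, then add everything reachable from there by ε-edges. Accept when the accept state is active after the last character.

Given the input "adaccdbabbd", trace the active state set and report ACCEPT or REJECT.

Answer: REJECT

Steps:
S₀ = ε-closure({0}) = {0,1,2}
'a' @ 1: {3,4,6,8}
'd' @ 2: {1,2,5,7}  ✓accept
'a' @ 3: {3,4,6,8}
'c' @ 4: {}  — no active states
rest 'cdbabbd' ignored (set empty)
after full input: {}  (accept=1 not in)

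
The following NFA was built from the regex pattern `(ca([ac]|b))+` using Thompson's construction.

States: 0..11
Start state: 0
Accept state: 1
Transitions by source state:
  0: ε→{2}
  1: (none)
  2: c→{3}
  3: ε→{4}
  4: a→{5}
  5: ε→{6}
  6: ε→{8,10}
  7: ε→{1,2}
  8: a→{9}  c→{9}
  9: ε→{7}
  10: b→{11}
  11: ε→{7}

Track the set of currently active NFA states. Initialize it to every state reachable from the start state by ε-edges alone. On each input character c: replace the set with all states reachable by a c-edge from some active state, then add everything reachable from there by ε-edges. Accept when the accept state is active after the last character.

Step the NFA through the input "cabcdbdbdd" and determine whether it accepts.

initial (ε-close {0}): {0,2}
'c' @ 1: {3,4}
'a' @ 2: {5,6,8,10}
'b' @ 3: {1,2,7,11}  ✓accept
'c' @ 4: {3,4}
'd' @ 5: {}  — dead — no transitions
rest 'bdbdd' ignored (set empty)
final: {}; accept 1 not in set

Answer: REJECT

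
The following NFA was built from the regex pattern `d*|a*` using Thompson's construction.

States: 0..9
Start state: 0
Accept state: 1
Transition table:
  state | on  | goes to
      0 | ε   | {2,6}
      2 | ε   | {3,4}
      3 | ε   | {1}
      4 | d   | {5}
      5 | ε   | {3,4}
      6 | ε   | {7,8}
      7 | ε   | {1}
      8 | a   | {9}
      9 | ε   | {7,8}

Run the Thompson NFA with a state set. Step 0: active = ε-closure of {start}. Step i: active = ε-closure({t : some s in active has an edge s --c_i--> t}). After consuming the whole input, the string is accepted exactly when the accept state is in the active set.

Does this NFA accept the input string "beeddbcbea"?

Answer: REJECT

Trace:
S₀ = ε-closure({0}) = {0,1,2,3,4,6,7,8}
'b' @ 1: {}  — state set empty
rest 'eeddbcbea' ignored (set empty)
end set {} — state 1 not in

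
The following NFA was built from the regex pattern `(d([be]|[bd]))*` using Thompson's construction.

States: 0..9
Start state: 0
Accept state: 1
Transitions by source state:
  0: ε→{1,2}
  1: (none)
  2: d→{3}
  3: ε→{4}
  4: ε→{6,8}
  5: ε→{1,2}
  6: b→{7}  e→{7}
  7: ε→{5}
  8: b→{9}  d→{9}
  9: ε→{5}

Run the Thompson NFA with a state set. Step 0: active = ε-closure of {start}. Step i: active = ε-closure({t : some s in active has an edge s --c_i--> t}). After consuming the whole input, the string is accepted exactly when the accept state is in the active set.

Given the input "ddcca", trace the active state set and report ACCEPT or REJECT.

Answer: REJECT

Steps:
initial (ε-close {0}): {0,1,2}
'd' @ 1: {3,4,6,8}
'd' @ 2: {1,2,5,9}  (accept∈set)
'c' @ 3: {}  — state set empty
rest 'ca' ignored (set empty)
after full input: {}  (accept=1 not in)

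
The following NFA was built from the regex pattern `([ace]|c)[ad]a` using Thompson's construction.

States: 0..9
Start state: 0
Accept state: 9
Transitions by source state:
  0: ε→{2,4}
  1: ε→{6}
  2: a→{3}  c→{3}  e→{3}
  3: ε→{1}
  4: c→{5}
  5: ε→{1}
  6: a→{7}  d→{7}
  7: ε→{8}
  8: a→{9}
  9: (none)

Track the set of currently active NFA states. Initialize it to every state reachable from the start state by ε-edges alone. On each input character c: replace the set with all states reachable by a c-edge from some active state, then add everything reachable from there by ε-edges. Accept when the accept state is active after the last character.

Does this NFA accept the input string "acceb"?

Answer: REJECT

Steps:
initial (ε-close {0}): {0,2,4}
'a' @ 1: {1,3,6}
'c' @ 2: {}  — no active states
rest 'ceb' ignored (set empty)
after full input: {}  (accept=9 not in)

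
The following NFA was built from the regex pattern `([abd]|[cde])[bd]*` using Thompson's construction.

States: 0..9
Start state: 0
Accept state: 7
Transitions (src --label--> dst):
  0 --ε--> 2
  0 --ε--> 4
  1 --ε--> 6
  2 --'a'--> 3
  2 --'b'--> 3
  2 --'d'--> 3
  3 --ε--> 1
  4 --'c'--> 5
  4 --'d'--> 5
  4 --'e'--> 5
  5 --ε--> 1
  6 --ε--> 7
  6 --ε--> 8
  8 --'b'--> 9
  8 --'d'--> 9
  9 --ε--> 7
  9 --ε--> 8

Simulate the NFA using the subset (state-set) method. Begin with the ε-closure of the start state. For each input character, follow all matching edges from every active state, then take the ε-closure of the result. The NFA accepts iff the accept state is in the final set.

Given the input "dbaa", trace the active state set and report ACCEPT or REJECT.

Answer: REJECT

Derivation:
initial (ε-close {0}): {0,2,4}
'd' @ 1: {1,3,5,6,7,8}  (accept∈set)
'b' @ 2: {7,8,9}  (accept∈set)
'a' @ 3: {}  — dead — no transitions
rest 'a' ignored (set empty)
end set {} — state 7 not in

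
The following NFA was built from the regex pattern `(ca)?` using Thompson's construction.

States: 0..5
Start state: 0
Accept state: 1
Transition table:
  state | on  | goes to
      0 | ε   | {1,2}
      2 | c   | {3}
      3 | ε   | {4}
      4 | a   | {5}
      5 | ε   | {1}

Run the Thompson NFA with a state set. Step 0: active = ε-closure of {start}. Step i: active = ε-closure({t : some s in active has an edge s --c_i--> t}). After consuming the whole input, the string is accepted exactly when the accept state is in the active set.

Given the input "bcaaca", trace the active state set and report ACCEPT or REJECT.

initial (ε-close {0}): {0,1,2}
'b' @ 1: {}  — dead — no transitions
rest 'caaca' ignored (set empty)
end set {} — state 1 not in

Answer: REJECT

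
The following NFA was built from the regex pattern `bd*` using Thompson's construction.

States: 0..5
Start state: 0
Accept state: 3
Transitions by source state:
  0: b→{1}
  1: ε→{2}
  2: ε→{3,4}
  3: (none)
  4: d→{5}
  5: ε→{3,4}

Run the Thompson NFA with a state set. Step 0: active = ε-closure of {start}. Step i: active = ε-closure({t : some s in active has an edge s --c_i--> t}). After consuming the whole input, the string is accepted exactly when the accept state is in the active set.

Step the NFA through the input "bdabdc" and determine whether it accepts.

Answer: REJECT

Derivation:
start: ε-closure({0}) = {0}
'b' @ 1: {1,2,3,4}  ✓accept
'd' @ 2: {3,4,5}  ✓accept
'a' @ 3: {}  — dead — no transitions
rest 'bdc' ignored (set empty)
end set {} — state 3 not in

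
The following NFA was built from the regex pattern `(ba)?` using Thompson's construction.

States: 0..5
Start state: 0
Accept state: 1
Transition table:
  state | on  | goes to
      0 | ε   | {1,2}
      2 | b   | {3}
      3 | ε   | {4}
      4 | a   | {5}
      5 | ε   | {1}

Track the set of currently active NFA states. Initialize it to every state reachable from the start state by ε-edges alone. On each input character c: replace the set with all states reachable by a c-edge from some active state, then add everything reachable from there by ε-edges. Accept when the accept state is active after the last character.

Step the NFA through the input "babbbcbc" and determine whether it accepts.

S₀ = ε-closure({0}) = {0,1,2}
'b' @ 1: {3,4}
'a' @ 2: {1,5}  ✓accept
'b' @ 3: {}  — state set empty
rest 'bbcbc' ignored (set empty)
after full input: {}  (accept=1 not in)

Answer: REJECT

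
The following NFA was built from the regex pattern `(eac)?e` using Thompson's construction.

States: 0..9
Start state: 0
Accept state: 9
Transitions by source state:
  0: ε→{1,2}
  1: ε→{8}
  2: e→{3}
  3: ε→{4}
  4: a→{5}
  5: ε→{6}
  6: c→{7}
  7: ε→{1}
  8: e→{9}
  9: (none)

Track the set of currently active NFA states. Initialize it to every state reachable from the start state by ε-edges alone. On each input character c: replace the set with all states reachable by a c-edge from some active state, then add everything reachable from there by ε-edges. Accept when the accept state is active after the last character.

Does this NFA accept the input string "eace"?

S₀ = ε-closure({0}) = {0,1,2,8}
'e' @ 1: {3,4,9}  ✓accept
'a' @ 2: {5,6}
'c' @ 3: {1,7,8}
'e' @ 4: {9}  ✓accept
final: {9}; accept 9 in set

Answer: ACCEPT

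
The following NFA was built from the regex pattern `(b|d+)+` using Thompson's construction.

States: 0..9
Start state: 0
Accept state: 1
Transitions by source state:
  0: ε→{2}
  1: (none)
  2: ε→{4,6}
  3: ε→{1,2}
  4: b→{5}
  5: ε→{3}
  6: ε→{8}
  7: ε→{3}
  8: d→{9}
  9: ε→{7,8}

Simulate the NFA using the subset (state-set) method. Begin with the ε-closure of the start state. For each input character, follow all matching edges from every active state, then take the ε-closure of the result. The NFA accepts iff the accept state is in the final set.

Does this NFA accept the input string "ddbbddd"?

Answer: ACCEPT

Steps:
start: ε-closure({0}) = {0,2,4,6,8}
'd' @ 1: {1,2,3,4,6,7,8,9}  [accepting]
'd' @ 2: {1,2,3,4,6,7,8,9}  [accepting]
'b' @ 3: {1,2,3,4,5,6,8}  [accepting]
'b' @ 4: {1,2,3,4,5,6,8}  [accepting]
'd' @ 5: {1,2,3,4,6,7,8,9}  [accepting]
'd' @ 6: {1,2,3,4,6,7,8,9}  [accepting]
'd' @ 7: {1,2,3,4,6,7,8,9}  [accepting]
end set {1,2,3,4,6,7,8,9} — state 1 in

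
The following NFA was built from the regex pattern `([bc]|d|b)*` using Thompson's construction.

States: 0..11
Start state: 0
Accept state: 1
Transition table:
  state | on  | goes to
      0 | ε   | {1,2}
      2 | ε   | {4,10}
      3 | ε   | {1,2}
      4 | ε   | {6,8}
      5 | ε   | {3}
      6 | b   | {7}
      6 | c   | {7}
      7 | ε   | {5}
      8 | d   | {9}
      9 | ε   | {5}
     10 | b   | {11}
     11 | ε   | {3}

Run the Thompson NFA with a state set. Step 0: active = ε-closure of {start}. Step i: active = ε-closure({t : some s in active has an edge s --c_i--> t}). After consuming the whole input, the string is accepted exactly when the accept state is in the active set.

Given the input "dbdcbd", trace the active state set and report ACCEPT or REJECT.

initial (ε-close {0}): {0,1,2,4,6,8,10}
'd' @ 1: {1,2,3,4,5,6,8,9,10}  [accepting]
'b' @ 2: {1,2,3,4,5,6,7,8,10,11}  [accepting]
'd' @ 3: {1,2,3,4,5,6,8,9,10}  [accepting]
'c' @ 4: {1,2,3,4,5,6,7,8,10}  [accepting]
'b' @ 5: {1,2,3,4,5,6,7,8,10,11}  [accepting]
'd' @ 6: {1,2,3,4,5,6,8,9,10}  [accepting]
final: {1,2,3,4,5,6,8,9,10}; accept 1 in set

Answer: ACCEPT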